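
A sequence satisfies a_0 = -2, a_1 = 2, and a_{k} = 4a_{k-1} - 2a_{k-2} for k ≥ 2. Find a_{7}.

The ordinary generating function has denominator 1 - 4y + 2y^2.
Iterating the recurrence: a_0,…,a_{7} = -2, 2, 12, 44, 152, 520, 1776, 6064.

6064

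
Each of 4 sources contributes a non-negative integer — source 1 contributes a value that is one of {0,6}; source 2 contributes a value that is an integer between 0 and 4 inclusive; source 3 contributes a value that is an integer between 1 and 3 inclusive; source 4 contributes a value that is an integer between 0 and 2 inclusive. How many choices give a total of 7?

7

The generating function for the choices is (1 + t⁶)·(1 + t + t² + t³ + t⁴)·(t + t² + t³)·(1 + t + t²); the count is [t⁷].
(1 + t⁶) has coefficients 1,0,0,0,0,0,1 for degrees 0…6.
(1 + t + t² + t³ + t⁴) has coefficients 1,1,1,1,1,0,0,0 for degrees 0…7.
Multiplying by (t + t² + t³) gives running coefficients 0,1,2,3,3,3,2,1 for degrees 0…7.
Finally multiplying by (1 + t + t²), the product of all factors after the first has coefficients 0,1,3,6,8,9,8,6 for degrees 0…7.
[t⁷] = 1·6 + 1·1 = 7.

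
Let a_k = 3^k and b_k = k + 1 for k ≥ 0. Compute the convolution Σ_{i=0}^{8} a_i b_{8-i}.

14757

This is [x^8] in the product of the two ordinary generating functions.
Σ = 1·9 + 3·8 + 9·7 + 27·6 + 81·5 + 243·4 + 729·3 + 2187·2 + 6561·1 = 14757.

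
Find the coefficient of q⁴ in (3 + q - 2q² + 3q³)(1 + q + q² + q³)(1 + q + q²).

9

(3 + q - 2q² + 3q³) has coefficients 3,1,-2,3 for degrees 0…3.
(1 + q + q² + q³) has coefficients 1,1,1,1,0 for degrees 0…4.
Finally multiplying by (1 + q + q²), the product of all factors after the first has coefficients 1,2,3,3,2 for degrees 0…4.
[q⁴] = 3·2 + 1·3 − 2·3 + 3·2 = 9.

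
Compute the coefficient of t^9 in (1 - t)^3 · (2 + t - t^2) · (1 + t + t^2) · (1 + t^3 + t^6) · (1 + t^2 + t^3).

(1 - t)^3 has coefficients 1,-3,3,-1 for degrees 0…3.
(2 + t - t^2) has coefficients 2,1,-1,0,0,0,0,0,0,0 for degrees 0…9.
Multiplying by (1 + t + t^2) gives running coefficients 2,3,2,0,-1,0,0,0,0,0 for degrees 0…9.
Multiplying by (1 + t^3 + t^6) gives running coefficients 2,3,2,2,2,2,2,2,2,0 for degrees 0…9.
Finally multiplying by (1 + t^2 + t^3), the product of all factors after the first has coefficients 2,3,4,7,7,6,6,6,6,4 for degrees 0…9.
[t^9] = 1·4 − 3·6 + 3·6 − 1·6 = -2.

-2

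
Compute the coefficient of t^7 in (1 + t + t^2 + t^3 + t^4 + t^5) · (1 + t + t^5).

1

(1 + t + t^2 + t^3 + t^4 + t^5) has coefficients 1,1,1,1,1,1 for degrees 0…5.
(1 + t + t^5) has coefficients 1,1,0,0,0,1,0,0 for degrees 0…7.
[t^7] = 1·0 + 1·0 + 1·1 + 1·0 + 1·0 + 1·0 = 1.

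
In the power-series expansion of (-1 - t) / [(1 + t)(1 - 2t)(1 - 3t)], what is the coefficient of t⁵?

-665

The denominator gives the recurrence a_n = 4a_(n−1) − a_(n−2) − 6a_(n−3) for n ≥ 3; the numerator fixes a_0 = -1, a_1 = -5, a_2 = -19.
Iterating: -1, -5, -19, -65, -211, -665, so a_5 = -665.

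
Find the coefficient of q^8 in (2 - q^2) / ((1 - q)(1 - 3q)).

18589

The denominator gives the recurrence a_n = 4a_(n−1) − 3a_(n−2) for n ≥ 3; the numerator fixes a_0 = 2, a_1 = 8, a_2 = 25.
Iterating: 2, 8, 25, 76, 229, 688, 2065, 6196, 18589, so a_8 = 18589.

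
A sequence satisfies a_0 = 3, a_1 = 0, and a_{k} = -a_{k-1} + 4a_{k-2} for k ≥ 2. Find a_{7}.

-780

The ordinary generating function has denominator 1 + t - 4t^2.
Iterating the recurrence: a_0,…,a_{7} = 3, 0, 12, -12, 60, -108, 348, -780.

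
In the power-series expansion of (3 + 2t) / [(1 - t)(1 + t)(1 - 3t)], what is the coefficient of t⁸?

27063

The denominator gives the recurrence a_n = 3a_(n−1) + a_(n−2) − 3a_(n−3) for n ≥ 3; the numerator fixes a_0 = 3, a_1 = 11, a_2 = 36.
Iterating: 3, 11, 36, 110, 333, 1001, 3006, 9020, 27063, so a_8 = 27063.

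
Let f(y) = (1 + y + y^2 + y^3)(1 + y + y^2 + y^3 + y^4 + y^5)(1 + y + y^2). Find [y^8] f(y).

6

(1 + y + y^2 + y^3) has coefficients 1,1,1,1 for degrees 0…3.
(1 + y + y^2 + y^3 + y^4 + y^5) has coefficients 1,1,1,1,1,1,0,0,0 for degrees 0…8.
Finally multiplying by (1 + y + y^2), the product of all factors after the first has coefficients 1,2,3,3,3,3,2,1,0 for degrees 0…8.
[y^8] = 1·0 + 1·1 + 1·2 + 1·3 = 6.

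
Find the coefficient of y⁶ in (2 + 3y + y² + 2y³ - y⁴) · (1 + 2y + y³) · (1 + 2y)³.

116

(2 + 3y + y² + 2y³ - y⁴) has coefficients 2,3,1,2,-1 for degrees 0…4.
(1 + 2y + y³) has coefficients 1,2,0,1,0,0,0 for degrees 0…6.
Finally multiplying by (1 + 2y)³, the product of all factors after the first has coefficients 1,8,24,33,22,12,8 for degrees 0…6.
[y⁶] = 2·8 + 3·12 + 1·22 + 2·33 − 1·24 = 116.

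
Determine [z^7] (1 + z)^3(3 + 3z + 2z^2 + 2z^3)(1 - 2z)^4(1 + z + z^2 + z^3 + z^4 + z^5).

(1 + z)^3 has coefficients 1,3,3,1 for degrees 0…3.
(3 + 3z + 2z^2 + 2z^3) has coefficients 3,3,2,2,0,0,0,0 for degrees 0…7.
Multiplying by (1 - 2z)^4 gives running coefficients 3,-21,50,-38,-16,32,-32,32 for degrees 0…7.
Finally multiplying by (1 + z + z^2 + z^3 + z^4 + z^5), the product of all factors after the first has coefficients 3,-18,32,-6,-22,10,-25,28 for degrees 0…7.
[z^7] = 1·28 + 3·(-25) + 3·10 + 1·(-22) = -39.

-39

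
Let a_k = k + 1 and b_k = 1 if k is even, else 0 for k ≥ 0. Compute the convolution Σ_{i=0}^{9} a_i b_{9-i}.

30

The convolution is the t^9 coefficient of A(t)B(t).
Σ = 1·0 + 2·1 + 3·0 + 4·1 + 5·0 + 6·1 + 7·0 + 8·1 + 9·0 + 10·1 = 30.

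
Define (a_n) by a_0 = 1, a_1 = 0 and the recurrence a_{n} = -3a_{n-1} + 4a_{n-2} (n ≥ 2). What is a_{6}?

The ordinary generating function has denominator 1 + 3y - 4y^2.
Iterating the recurrence: a_0,…,a_{6} = 1, 0, 4, -12, 52, -204, 820.

820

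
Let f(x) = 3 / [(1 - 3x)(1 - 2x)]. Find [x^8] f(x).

Partial fractions give a closed form: a_n = (9)·3^n + (-6)·2^n.
At n = 8: a_8 = 57513.

57513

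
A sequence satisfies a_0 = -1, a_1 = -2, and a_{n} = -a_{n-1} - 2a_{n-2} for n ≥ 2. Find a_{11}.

-24

The ordinary generating function has denominator 1 + x + 2x^2.
Iterating the recurrence: a_0,…,a_{11} = -1, -2, 4, 0, -8, 8, 8, -24, 8, 40, -56, -24.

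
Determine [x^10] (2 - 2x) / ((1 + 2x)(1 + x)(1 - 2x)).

Partial fractions give a closed form: a_n = (3)·(-2)^n + (-4/3)·(-1)^n + (1/3)·2^n.
At n = 10: a_10 = 3412.

3412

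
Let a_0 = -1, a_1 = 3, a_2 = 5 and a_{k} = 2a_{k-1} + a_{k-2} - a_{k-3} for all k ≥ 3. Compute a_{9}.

1751

The ordinary generating function has denominator 1 - 2q - q^2 + q^3.
Iterating the recurrence: a_0,…,a_{9} = -1, 3, 5, 14, 30, 69, 154, 347, 779, 1751.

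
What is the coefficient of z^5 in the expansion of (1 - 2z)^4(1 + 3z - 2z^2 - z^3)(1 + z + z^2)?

(1 - 2z)^4 has coefficients 1,-8,24,-32,16 for degrees 0…4.
(1 + 3z - 2z^2 - z^3) has coefficients 1,3,-2,-1,0,0 for degrees 0…5.
Finally multiplying by (1 + z + z^2), the product of all factors after the first has coefficients 1,4,2,0,-3,-1 for degrees 0…5.
[z^5] = 1·(-1) − 8·(-3) + 24·0 − 32·2 + 16·4 = 23.

23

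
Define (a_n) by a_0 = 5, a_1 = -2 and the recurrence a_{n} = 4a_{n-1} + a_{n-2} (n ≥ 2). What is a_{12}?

-6118907

The ordinary generating function has denominator 1 - 4y - y^2.
Iterating the recurrence: a_0,…,a_{12} = 5, -2, -3, -14, -59, -250, -1059, -4486, -19003, -80498, -340995, -1444478, -6118907.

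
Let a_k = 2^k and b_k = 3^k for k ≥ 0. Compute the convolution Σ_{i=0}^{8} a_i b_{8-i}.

Write out a_i and b_{8-i} for i = 0,…,8 and sum the products.
Σ = 1·6561 + 2·2187 + 4·729 + 8·243 + 16·81 + 32·27 + 64·9 + 128·3 + 256·1 = 19171.

19171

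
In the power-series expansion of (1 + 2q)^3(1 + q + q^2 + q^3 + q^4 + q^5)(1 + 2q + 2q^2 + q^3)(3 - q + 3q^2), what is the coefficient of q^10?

(1 + 2q)^3 has coefficients 1,6,12,8 for degrees 0…3.
(1 + q + q^2 + q^3 + q^4 + q^5) has coefficients 1,1,1,1,1,1,0,0,0,0,0 for degrees 0…10.
Multiplying by (1 + 2q + 2q^2 + q^3) gives running coefficients 1,3,5,6,6,6,5,3,1,0,0 for degrees 0…10.
Finally multiplying by (3 - q + 3q^2), the product of all factors after the first has coefficients 3,8,15,22,27,30,27,22,15,8,3 for degrees 0…10.
[q^10] = 1·3 + 6·8 + 12·15 + 8·22 = 407.

407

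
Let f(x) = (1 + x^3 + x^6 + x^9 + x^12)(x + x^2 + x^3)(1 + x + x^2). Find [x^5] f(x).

(1 + x^3 + x^6 + x^9 + x^12) has coefficients 1,0,0,1,0,0 for degrees 0…5.
(x + x^2 + x^3) has coefficients 0,1,1,1,0,0 for degrees 0…5.
Finally multiplying by (1 + x + x^2), the product of all factors after the first has coefficients 0,1,2,3,2,1 for degrees 0…5.
[x^5] = 1·1 + 1·2 = 3.

3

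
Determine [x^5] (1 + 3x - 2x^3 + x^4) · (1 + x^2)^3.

3

(1 + 3x - 2x^3 + x^4) has coefficients 1,3,0,-2,1 for degrees 0…4.
(1 + x^2)^3 has coefficients 1,0,3,0,3,0 for degrees 0…5.
[x^5] = 1·0 + 3·3 − 2·3 + 1·0 = 3.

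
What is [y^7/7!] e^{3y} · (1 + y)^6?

1017495

The EGF product rule gives c_7 = Σ_{k_1+k_2=7} C(7; k_1,k_2) · ∏ g_i(k_i), where e^{3y} gives (3)^k; (1+y)^6 gives the falling factorial (6)_k.
g_1(k) for k = 0…7: 1, 3, 9, 27, 81, 243, 729, 2187.
g_2(k) for k = 0…7: 1, 6, 30, 120, 360, 720, 720, 0.
c_7 = Σ_k C(7,k)·g_1(k)·g_2(7−k) = 7·3·720 + 21·9·720 + 35·27·360 + 35·81·120 + 21·243·30 + 7·729·6 + 1·2187·1 = 15120 + 136080 + 340200 + 340200 + 153090 + 30618 + 2187 = 1017495.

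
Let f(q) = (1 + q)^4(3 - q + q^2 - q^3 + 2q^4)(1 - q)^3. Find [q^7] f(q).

-8

(1 + q)^4 has coefficients 1,4,6,4,1 for degrees 0…4.
(3 - q + q^2 - q^3 + 2q^4) has coefficients 3,-1,1,-1,2,0,0,0 for degrees 0…7.
Finally multiplying by (1 - q)^3, the product of all factors after the first has coefficients 3,-10,13,-10,9,-10,7,-2 for degrees 0…7.
[q^7] = 1·(-2) + 4·7 + 6·(-10) + 4·9 + 1·(-10) = -8.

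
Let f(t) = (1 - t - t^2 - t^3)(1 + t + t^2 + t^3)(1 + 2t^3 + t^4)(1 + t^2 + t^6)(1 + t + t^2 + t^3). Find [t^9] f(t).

(1 - t - t^2 - t^3) has coefficients 1,-1,-1,-1 for degrees 0…3.
(1 + t + t^2 + t^3) has coefficients 1,1,1,1,0,0,0,0,0,0 for degrees 0…9.
Multiplying by (1 + 2t^3 + t^4) gives running coefficients 1,1,1,3,3,3,3,1,0,0 for degrees 0…9.
Multiplying by (1 + t^2 + t^6) gives running coefficients 1,1,2,4,4,6,7,5,4,4 for degrees 0…9.
Finally multiplying by (1 + t + t^2 + t^3), the product of all factors after the first has coefficients 1,2,4,8,11,16,21,22,22,20 for degrees 0…9.
[t^9] = 1·20 − 1·22 − 1·22 − 1·21 = -45.

-45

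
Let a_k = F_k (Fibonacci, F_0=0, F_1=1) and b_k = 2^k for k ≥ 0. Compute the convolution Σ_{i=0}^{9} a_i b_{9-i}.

The convolution is the x^9 coefficient of A(x)B(x).
Σ = 0·512 + 1·256 + 1·128 + 2·64 + 3·32 + 5·16 + 8·8 + 13·4 + 21·2 + 34·1 = 880.

880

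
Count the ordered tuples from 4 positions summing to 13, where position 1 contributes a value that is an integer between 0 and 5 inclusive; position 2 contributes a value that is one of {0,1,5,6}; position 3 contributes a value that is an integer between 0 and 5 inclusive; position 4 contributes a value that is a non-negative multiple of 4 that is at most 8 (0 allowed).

The generating function for the choices is (1 + x + x^2 + x^3 + x^4 + x^5)·(1 + x + x^5 + x^6)·(1 + x + x^2 + x^3 + x^4 + x^5)·(1 + x^4 + x^8); the count is [x^13].
(1 + x + x^2 + x^3 + x^4 + x^5) has coefficients 1,1,1,1,1,1 for degrees 0…5.
(1 + x + x^5 + x^6) has coefficients 1,1,0,0,0,1,1,0,0,0,0,0,0,0 for degrees 0…13.
Multiplying by (1 + x + x^2 + x^3 + x^4 + x^5) gives running coefficients 1,2,2,2,2,3,3,2,2,2,2,1,0,0 for degrees 0…13.
Finally multiplying by (1 + x^4 + x^8), the product of all factors after the first has coefficients 1,2,2,2,3,5,5,4,5,7,7,5,4,5 for degrees 0…13.
[x^13] = 1·5 + 1·4 + 1·5 + 1·7 + 1·7 + 1·5 = 33.

33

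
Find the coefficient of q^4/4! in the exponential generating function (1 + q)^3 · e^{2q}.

The EGF product rule gives c_4 = Σ_{k_1+k_2=4} C(4; k_1,k_2) · ∏ g_i(k_i), where (1+q)^3 gives the falling factorial (3)_k; e^{2q} gives (2)^k.
g_1(k) for k = 0…4: 1, 3, 6, 6, 0.
g_2(k) for k = 0…4: 1, 2, 4, 8, 16.
c_4 = Σ_k C(4,k)·g_1(k)·g_2(4−k) = 1·1·16 + 4·3·8 + 6·6·4 + 4·6·2 = 16 + 96 + 144 + 48 = 304.

304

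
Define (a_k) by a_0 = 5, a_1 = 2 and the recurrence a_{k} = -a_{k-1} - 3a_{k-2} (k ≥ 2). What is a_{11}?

971

The ordinary generating function has denominator 1 + x + 3x^2.
Iterating the recurrence: a_0,…,a_{11} = 5, 2, -17, 11, 40, -73, -47, 266, -125, -673, 1048, 971.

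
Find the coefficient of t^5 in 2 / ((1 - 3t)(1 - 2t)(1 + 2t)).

798

Partial fractions give a closed form: a_n = (18/5)·3^n + (-2)·2^n + (2/5)·(-2)^n.
At n = 5: a_5 = 798.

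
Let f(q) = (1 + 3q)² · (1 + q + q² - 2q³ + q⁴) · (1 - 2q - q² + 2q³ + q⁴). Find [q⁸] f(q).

-35

(1 + 3q)² has coefficients 1,6,9 for degrees 0…2.
(1 + q + q² - 2q³ + q⁴) has coefficients 1,1,1,-2,1,0,0,0,0 for degrees 0…8.
Finally multiplying by (1 - 2q - q² + 2q³ + q⁴), the product of all factors after the first has coefficients 1,-1,-2,-3,7,3,-4,0,1 for degrees 0…8.
[q⁸] = 1·1 + 6·0 + 9·(-4) = -35.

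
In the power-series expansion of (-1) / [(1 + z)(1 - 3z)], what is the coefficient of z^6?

-547

The denominator gives the recurrence a_n = 2a_(n−1) + 3a_(n−2) for n ≥ 2; the numerator fixes a_0 = -1, a_1 = -2.
Iterating: -1, -2, -7, -20, -61, -182, -547, so a_6 = -547.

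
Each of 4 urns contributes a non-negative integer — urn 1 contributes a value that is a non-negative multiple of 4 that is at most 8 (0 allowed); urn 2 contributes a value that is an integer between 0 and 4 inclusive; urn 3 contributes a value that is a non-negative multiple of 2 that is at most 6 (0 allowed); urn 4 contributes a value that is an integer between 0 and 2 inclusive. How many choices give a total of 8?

The generating function for the choices is (1 + y^4 + y^8)·(1 + y + y^2 + y^3 + y^4)·(1 + y^2 + y^4 + y^6)·(1 + y + y^2); the count is [y^8].
(1 + y^4 + y^8) has coefficients 1,0,0,0,1,0,0,0,1 for degrees 0…8.
(1 + y + y^2 + y^3 + y^4) has coefficients 1,1,1,1,1,0,0,0,0 for degrees 0…8.
Multiplying by (1 + y^2 + y^4 + y^6) gives running coefficients 1,1,2,2,3,2,3,2,2 for degrees 0…8.
Finally multiplying by (1 + y + y^2), the product of all factors after the first has coefficients 1,2,4,5,7,7,8,7,7 for degrees 0…8.
[y^8] = 1·7 + 1·7 + 1·1 = 15.

15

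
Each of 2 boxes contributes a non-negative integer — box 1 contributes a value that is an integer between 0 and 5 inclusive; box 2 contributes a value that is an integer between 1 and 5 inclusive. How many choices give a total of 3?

3

The generating function for the choices is (1 + z + z² + z³ + z⁴ + z⁵)·(z + z² + z³ + z⁴ + z⁵); the count is [z³].
(1 + z + z² + z³ + z⁴ + z⁵) has coefficients 1,1,1,1 for degrees 0…3.
(z + z² + z³ + z⁴ + z⁵) has coefficients 0,1,1,1 for degrees 0…3.
[z³] = 1·1 + 1·1 + 1·1 + 1·0 = 3.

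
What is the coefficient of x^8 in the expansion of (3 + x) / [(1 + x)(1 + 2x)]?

1278

Partial fractions give a closed form: a_n = (-2)·(-1)^n + (5)·(-2)^n.
At n = 8: a_8 = 1278.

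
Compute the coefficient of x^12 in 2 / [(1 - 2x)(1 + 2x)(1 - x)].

10922

Partial fractions give a closed form: a_n = (2)·2^n + (2/3)·(-2)^n + (-2/3)·1^n.
At n = 12: a_12 = 10922.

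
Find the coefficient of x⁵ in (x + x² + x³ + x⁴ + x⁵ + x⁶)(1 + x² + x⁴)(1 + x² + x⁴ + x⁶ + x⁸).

6

(x + x² + x³ + x⁴ + x⁵ + x⁶) has coefficients 0,1,1,1,1,1 for degrees 0…5.
(1 + x² + x⁴) has coefficients 1,0,1,0,1,0 for degrees 0…5.
Finally multiplying by (1 + x² + x⁴ + x⁶ + x⁸), the product of all factors after the first has coefficients 1,0,2,0,3,0 for degrees 0…5.
[x⁵] = 1·3 + 1·0 + 1·2 + 1·0 + 1·1 = 6.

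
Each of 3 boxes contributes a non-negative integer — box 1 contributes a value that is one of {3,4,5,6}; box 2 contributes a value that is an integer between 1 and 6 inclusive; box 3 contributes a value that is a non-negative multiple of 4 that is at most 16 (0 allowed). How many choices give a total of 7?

The generating function for the choices is (t^3 + t^4 + t^5 + t^6)·(t + t^2 + t^3 + t^4 + t^5 + t^6)·(1 + t^4 + t^8 + t^12 + t^16); the count is [t^7].
(t^3 + t^4 + t^5 + t^6) has coefficients 0,0,0,1,1,1,1 for degrees 0…6.
(t + t^2 + t^3 + t^4 + t^5 + t^6) has coefficients 0,1,1,1,1,1,1,0 for degrees 0…7.
Finally multiplying by (1 + t^4 + t^8 + t^12 + t^16), the product of all factors after the first has coefficients 0,1,1,1,1,2,2,1 for degrees 0…7.
[t^7] = 1·1 + 1·1 + 1·1 + 1·1 = 4.

4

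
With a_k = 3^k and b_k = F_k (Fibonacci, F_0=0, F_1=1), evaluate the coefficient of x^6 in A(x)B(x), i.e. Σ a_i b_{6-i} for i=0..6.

428

Write out a_i and b_{6-i} for i = 0,…,6 and sum the products.
Σ = 1·8 + 3·5 + 9·3 + 27·2 + 81·1 + 243·1 + 729·0 = 428.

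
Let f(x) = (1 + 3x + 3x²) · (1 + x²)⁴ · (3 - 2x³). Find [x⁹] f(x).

(1 + 3x + 3x²) has coefficients 1,3,3 for degrees 0…2.
(1 + x²)⁴ has coefficients 1,0,4,0,6,0,4,0,1,0 for degrees 0…9.
Finally multiplying by (3 - 2x³), the product of all factors after the first has coefficients 3,0,12,-2,18,-8,12,-12,3,-8 for degrees 0…9.
[x⁹] = 1·(-8) + 3·3 + 3·(-12) = -35.

-35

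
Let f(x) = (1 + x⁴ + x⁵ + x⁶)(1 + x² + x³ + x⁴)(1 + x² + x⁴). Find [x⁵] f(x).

2

(1 + x⁴ + x⁵ + x⁶) has coefficients 1,0,0,0,1,1 for degrees 0…5.
(1 + x² + x³ + x⁴) has coefficients 1,0,1,1,1,0 for degrees 0…5.
Finally multiplying by (1 + x² + x⁴), the product of all factors after the first has coefficients 1,0,2,1,3,1 for degrees 0…5.
[x⁵] = 1·1 + 1·0 + 1·1 = 2.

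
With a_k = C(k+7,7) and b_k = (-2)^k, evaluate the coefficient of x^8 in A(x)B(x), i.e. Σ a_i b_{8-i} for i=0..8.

3075

This is [x^8] in the product of the two ordinary generating functions.
Σ = 1·256 + 8·(-128) + 36·64 + 120·(-32) + 330·16 + 792·(-8) + 1716·4 + 3432·(-2) + 6435·1 = 3075.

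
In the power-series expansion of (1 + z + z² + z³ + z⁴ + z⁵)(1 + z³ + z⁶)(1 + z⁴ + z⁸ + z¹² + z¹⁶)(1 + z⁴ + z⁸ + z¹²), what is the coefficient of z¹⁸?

15

(1 + z + z² + z³ + z⁴ + z⁵) has coefficients 1,1,1,1,1,1 for degrees 0…5.
(1 + z³ + z⁶) has coefficients 1,0,0,1,0,0,1,0,0,0,0,0,0,0,0,0,0,0,0 for degrees 0…18.
Multiplying by (1 + z⁴ + z⁸ + z¹² + z¹⁶) gives running coefficients 1,0,0,1,1,0,1,1,1,0,1,1,1,0,1,1,1,0,1 for degrees 0…18.
Finally multiplying by (1 + z⁴ + z⁸ + z¹²), the product of all factors after the first has coefficients 1,0,0,1,2,0,1,2,3,0,2,3,4,0,3,4,4,0,4 for degrees 0…18.
[z¹⁸] = 1·4 + 1·0 + 1·4 + 1·4 + 1·3 + 1·0 = 15.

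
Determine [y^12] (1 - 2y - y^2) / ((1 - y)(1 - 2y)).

The denominator gives the recurrence a_n = 3a_(n−1) − 2a_(n−2) for n ≥ 3; the numerator fixes a_0 = 1, a_1 = 1, a_2 = 0.
Iterating: 1, 1, 0, -2, -6, -14, -30, -62, -126, -254, -510, -1022, -2046, so a_12 = -2046.

-2046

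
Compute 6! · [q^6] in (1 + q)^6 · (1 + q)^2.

The EGF product rule gives c_6 = Σ_{k_1+k_2=6} C(6; k_1,k_2) · ∏ g_i(k_i), where (1+q)^6 gives the falling factorial (6)_k; (1+q)^2 gives the falling factorial (2)_k.
g_1(k) for k = 0…6: 1, 6, 30, 120, 360, 720, 720.
g_2(k) for k = 0…6: 1, 2, 2, 0, 0, 0, 0.
c_6 = Σ_k C(6,k)·g_1(k)·g_2(6−k) = 15·360·2 + 6·720·2 + 1·720·1 = 10800 + 8640 + 720 = 20160.

20160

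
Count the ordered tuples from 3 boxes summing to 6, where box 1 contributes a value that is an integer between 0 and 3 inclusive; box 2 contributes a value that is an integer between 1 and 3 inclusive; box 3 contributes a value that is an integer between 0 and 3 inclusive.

9

The generating function for the choices is (1 + x + x^2 + x^3)·(x + x^2 + x^3)·(1 + x + x^2 + x^3); the count is [x^6].
(1 + x + x^2 + x^3) has coefficients 1,1,1,1 for degrees 0…3.
(x + x^2 + x^3) has coefficients 0,1,1,1,0,0,0 for degrees 0…6.
Finally multiplying by (1 + x + x^2 + x^3), the product of all factors after the first has coefficients 0,1,2,3,3,2,1 for degrees 0…6.
[x^6] = 1·1 + 1·2 + 1·3 + 1·3 = 9.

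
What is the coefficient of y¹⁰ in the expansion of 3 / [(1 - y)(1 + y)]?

3

Partial fractions give a closed form: a_n = (3/2)·1^n + (3/2)·(-1)^n.
At n = 10: a_10 = 3.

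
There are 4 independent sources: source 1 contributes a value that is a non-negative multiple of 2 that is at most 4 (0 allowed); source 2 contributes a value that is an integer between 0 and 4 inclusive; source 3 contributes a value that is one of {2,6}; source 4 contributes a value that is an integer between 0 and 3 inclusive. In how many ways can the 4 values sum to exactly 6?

9

The generating function for the choices is (1 + x² + x⁴)·(1 + x + x² + x³ + x⁴)·(x² + x⁶)·(1 + x + x² + x³); the count is [x⁶].
(1 + x² + x⁴) has coefficients 1,0,1,0,1 for degrees 0…4.
(1 + x + x² + x³ + x⁴) has coefficients 1,1,1,1,1,0,0 for degrees 0…6.
Multiplying by (x² + x⁶) gives running coefficients 0,0,1,1,1,1,2 for degrees 0…6.
Finally multiplying by (1 + x + x² + x³), the product of all factors after the first has coefficients 0,0,1,2,3,4,5 for degrees 0…6.
[x⁶] = 1·5 + 1·3 + 1·1 = 9.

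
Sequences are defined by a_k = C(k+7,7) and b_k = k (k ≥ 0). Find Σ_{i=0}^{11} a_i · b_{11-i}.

This is [x^11] in the product of the two ordinary generating functions.
Σ = 1·11 + 8·10 + 36·9 + 120·8 + 330·7 + 792·6 + 1716·5 + 3432·4 + 6435·3 + 11440·2 + 19448·1 + 31824·0 = 92378.

92378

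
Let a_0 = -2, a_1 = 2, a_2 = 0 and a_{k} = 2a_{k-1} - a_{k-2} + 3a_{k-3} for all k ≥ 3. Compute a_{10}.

-880

The ordinary generating function has denominator 1 - 2q + q^2 - 3q^3.
Iterating the recurrence: a_0,…,a_{10} = -2, 2, 0, -8, -10, -12, -38, -94, -186, -392, -880.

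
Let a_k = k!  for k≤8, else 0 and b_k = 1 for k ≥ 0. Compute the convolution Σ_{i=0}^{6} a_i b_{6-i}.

The convolution is the t^6 coefficient of A(t)B(t).
Σ = 1·1 + 1·1 + 2·1 + 6·1 + 24·1 + 120·1 + 720·1 = 874.

874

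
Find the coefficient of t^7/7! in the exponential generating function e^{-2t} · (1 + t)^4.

320

The EGF product rule gives c_7 = Σ_{k_1+k_2=7} C(7; k_1,k_2) · ∏ g_i(k_i), where e^{-2t} gives (-2)^k; (1+t)^4 gives the falling factorial (4)_k.
g_1(k) for k = 0…7: 1, -2, 4, -8, 16, -32, 64, -128.
g_2(k) for k = 0…7: 1, 4, 12, 24, 24, 0, 0, 0.
c_7 = Σ_k C(7,k)·g_1(k)·g_2(7−k) = 35·(-8)·24 + 35·16·24 + 21·(-32)·12 + 7·64·4 + 1·(-128)·1 = −6720 + 13440 − 8064 + 1792 − 128 = 320.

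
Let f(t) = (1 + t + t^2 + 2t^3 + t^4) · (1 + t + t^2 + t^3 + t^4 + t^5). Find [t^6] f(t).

5

(1 + t + t^2 + 2t^3 + t^4) has coefficients 1,1,1,2,1 for degrees 0…4.
(1 + t + t^2 + t^3 + t^4 + t^5) has coefficients 1,1,1,1,1,1,0 for degrees 0…6.
[t^6] = 1·0 + 1·1 + 1·1 + 2·1 + 1·1 = 5.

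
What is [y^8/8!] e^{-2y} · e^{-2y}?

The EGF product rule gives c_8 = Σ_{k_1+k_2=8} C(8; k_1,k_2) · ∏ g_i(k_i), where e^{-2y} gives (-2)^k; e^{-2y} gives (-2)^k.
g_1(k) for k = 0…8: 1, -2, 4, -8, 16, -32, 64, -128, 256.
g_2(k) for k = 0…8: 1, -2, 4, -8, 16, -32, 64, -128, 256.
c_8 = Σ_k C(8,k)·g_1(k)·g_2(8−k) = 1·1·256 + 8·(-2)·(-128) + 28·4·64 + 56·(-8)·(-32) + 70·16·16 + 56·(-32)·(-8) + 28·64·4 + 8·(-128)·(-2) + 1·256·1 = 256 + 2048 + 7168 + 14336 + 17920 + 14336 + 7168 + 2048 + 256 = 65536.

65536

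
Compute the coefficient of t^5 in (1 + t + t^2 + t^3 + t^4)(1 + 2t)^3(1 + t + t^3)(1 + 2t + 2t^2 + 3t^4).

312

(1 + t + t^2 + t^3 + t^4) has coefficients 1,1,1,1,1 for degrees 0…4.
(1 + 2t)^3 has coefficients 1,6,12,8,0,0 for degrees 0…5.
Multiplying by (1 + t + t^3) gives running coefficients 1,7,18,21,14,12 for degrees 0…5.
Finally multiplying by (1 + 2t + 2t^2 + 3t^4), the product of all factors after the first has coefficients 1,9,34,71,95,103 for degrees 0…5.
[t^5] = 1·103 + 1·95 + 1·71 + 1·34 + 1·9 = 312.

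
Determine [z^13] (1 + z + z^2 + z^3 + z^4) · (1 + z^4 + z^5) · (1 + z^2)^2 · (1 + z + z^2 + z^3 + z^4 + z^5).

(1 + z + z^2 + z^3 + z^4) has coefficients 1,1,1,1,1 for degrees 0…4.
(1 + z^4 + z^5) has coefficients 1,0,0,0,1,1,0,0,0,0,0,0,0,0 for degrees 0…13.
Multiplying by (1 + z^2)^2 gives running coefficients 1,0,2,0,2,1,2,2,1,1,0,0,0,0 for degrees 0…13.
Finally multiplying by (1 + z + z^2 + z^3 + z^4 + z^5), the product of all factors after the first has coefficients 1,1,3,3,5,6,7,9,8,9,7,6,4,2 for degrees 0…13.
[z^13] = 1·2 + 1·4 + 1·6 + 1·7 + 1·9 = 28.

28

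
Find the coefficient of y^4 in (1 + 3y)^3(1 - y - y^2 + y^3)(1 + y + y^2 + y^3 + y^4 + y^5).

-27

(1 + 3y)^3 has coefficients 1,9,27,27 for degrees 0…3.
(1 - y - y^2 + y^3) has coefficients 1,-1,-1,1,0 for degrees 0…4.
Finally multiplying by (1 + y + y^2 + y^3 + y^4 + y^5), the product of all factors after the first has coefficients 1,0,-1,0,0 for degrees 0…4.
[y^4] = 1·0 + 9·0 + 27·(-1) + 27·0 = -27.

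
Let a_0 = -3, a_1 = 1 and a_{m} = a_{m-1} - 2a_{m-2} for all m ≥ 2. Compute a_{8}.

The ordinary generating function has denominator 1 - t + 2t^2.
Iterating the recurrence: a_0,…,a_{8} = -3, 1, 7, 5, -9, -19, -1, 37, 39.

39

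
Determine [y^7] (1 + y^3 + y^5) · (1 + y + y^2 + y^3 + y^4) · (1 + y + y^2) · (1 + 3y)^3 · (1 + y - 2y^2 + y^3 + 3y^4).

692

(1 + y^3 + y^5) has coefficients 1,0,0,1,0,1 for degrees 0…5.
(1 + y + y^2 + y^3 + y^4) has coefficients 1,1,1,1,1,0,0,0 for degrees 0…7.
Multiplying by (1 + y + y^2) gives running coefficients 1,2,3,3,3,2,1,0 for degrees 0…7.
Multiplying by (1 + 3y)^3 gives running coefficients 1,11,48,111,165,191,181,144 for degrees 0…7.
Finally multiplying by (1 + y - 2y^2 + y^3 + 3y^4), the product of all factors after the first has coefficients 1,12,57,138,194,215,297,441 for degrees 0…7.
[y^7] = 1·441 + 1·194 + 1·57 = 692.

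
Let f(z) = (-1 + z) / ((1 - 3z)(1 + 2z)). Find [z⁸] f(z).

-2778

Partial fractions give a closed form: a_n = (-2/5)·3^n + (-3/5)·(-2)^n.
At n = 8: a_8 = -2778.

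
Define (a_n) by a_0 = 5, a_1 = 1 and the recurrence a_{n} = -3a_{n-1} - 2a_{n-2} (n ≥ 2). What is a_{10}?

-6133

The ordinary generating function has denominator 1 + 3t + 2t^2.
Iterating the recurrence: a_0,…,a_{10} = 5, 1, -13, 37, -85, 181, -373, 757, -1525, 3061, -6133.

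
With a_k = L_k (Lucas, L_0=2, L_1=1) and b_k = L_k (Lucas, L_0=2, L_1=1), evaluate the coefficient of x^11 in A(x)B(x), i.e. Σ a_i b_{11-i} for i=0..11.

Write out a_i and b_{11-i} for i = 0,…,11 and sum the products.
Σ = 2·199 + 1·123 + 3·76 + 4·47 + 7·29 + 11·18 + 18·11 + 29·7 + 47·4 + 76·3 + 123·1 + 199·2 = 2676.

2676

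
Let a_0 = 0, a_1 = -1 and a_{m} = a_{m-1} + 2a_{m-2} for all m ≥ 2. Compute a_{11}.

-683

The ordinary generating function has denominator 1 - x - 2x^2.
Iterating the recurrence: a_0,…,a_{11} = 0, -1, -1, -3, -5, -11, -21, -43, -85, -171, -341, -683.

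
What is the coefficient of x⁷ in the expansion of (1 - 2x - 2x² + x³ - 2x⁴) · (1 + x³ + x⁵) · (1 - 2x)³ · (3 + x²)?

(1 - 2x - 2x² + x³ - 2x⁴) has coefficients 1,-2,-2,1,-2 for degrees 0…4.
(1 + x³ + x⁵) has coefficients 1,0,0,1,0,1,0,0 for degrees 0…7.
Multiplying by (1 - 2x)³ gives running coefficients 1,-6,12,-7,-6,13,-14,12 for degrees 0…7.
Finally multiplying by (3 + x²), the product of all factors after the first has coefficients 3,-18,37,-27,-6,32,-48,49 for degrees 0…7.
[x⁷] = 1·49 − 2·(-48) − 2·32 + 1·(-6) − 2·(-27) = 129.

129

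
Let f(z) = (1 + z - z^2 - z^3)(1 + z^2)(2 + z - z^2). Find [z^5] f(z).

(1 + z - z^2 - z^3) has coefficients 1,1,-1,-1 for degrees 0…3.
(1 + z^2) has coefficients 1,0,1,0,0,0 for degrees 0…5.
Finally multiplying by (2 + z - z^2), the product of all factors after the first has coefficients 2,1,1,1,-1,0 for degrees 0…5.
[z^5] = 1·0 + 1·(-1) − 1·1 − 1·1 = -3.

-3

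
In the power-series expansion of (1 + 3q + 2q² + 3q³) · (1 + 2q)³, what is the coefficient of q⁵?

(1 + 3q + 2q² + 3q³) has coefficients 1,3,2,3 for degrees 0…3.
(1 + 2q)³ has coefficients 1,6,12,8,0,0 for degrees 0…5.
[q⁵] = 1·0 + 3·0 + 2·8 + 3·12 = 52.

52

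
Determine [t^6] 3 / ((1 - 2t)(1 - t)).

381

Partial fractions give a closed form: a_n = (6)·2^n + (-3)·1^n.
At n = 6: a_6 = 381.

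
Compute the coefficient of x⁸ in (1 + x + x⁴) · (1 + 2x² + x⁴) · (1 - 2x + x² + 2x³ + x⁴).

(1 + x + x⁴) has coefficients 1,1,0,0,1 for degrees 0…4.
(1 + 2x² + x⁴) has coefficients 1,0,2,0,1,0,0,0,0 for degrees 0…8.
Finally multiplying by (1 - 2x + x² + 2x³ + x⁴), the product of all factors after the first has coefficients 1,-2,3,-2,4,2,3,2,1 for degrees 0…8.
[x⁸] = 1·1 + 1·2 + 1·4 = 7.

7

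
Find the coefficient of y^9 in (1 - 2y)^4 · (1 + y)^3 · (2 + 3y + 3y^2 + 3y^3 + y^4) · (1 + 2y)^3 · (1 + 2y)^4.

-11700

(1 - 2y)^4 has coefficients 1,-8,24,-32,16 for degrees 0…4.
(1 + y)^3 has coefficients 1,3,3,1,0,0,0,0,0,0 for degrees 0…9.
Multiplying by (2 + 3y + 3y^2 + 3y^3 + y^4) gives running coefficients 2,9,18,23,22,15,6,1,0,0 for degrees 0…9.
Multiplying by (1 + 2y)^3 gives running coefficients 2,21,96,255,448,567,544,393,198,60 for degrees 0…9.
Finally multiplying by (1 + 2y)^4, the product of all factors after the first has coefficients 2,37,312,1591,5496,13679,25528,36769,41710,37556 for degrees 0…9.
[y^9] = 1·37556 − 8·41710 + 24·36769 − 32·25528 + 16·13679 = -11700.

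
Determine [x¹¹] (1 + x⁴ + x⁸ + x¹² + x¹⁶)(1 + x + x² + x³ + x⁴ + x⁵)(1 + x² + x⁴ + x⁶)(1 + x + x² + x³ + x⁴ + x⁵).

(1 + x⁴ + x⁸ + x¹² + x¹⁶) has coefficients 1,0,0,0,1,0,0,0,1,0,0,0 for degrees 0…11.
(1 + x + x² + x³ + x⁴ + x⁵) has coefficients 1,1,1,1,1,1,0,0,0,0,0,0 for degrees 0…11.
Multiplying by (1 + x² + x⁴ + x⁶) gives running coefficients 1,1,2,2,3,3,3,3,2,2,1,1 for degrees 0…11.
Finally multiplying by (1 + x + x² + x³ + x⁴ + x⁵), the product of all factors after the first has coefficients 1,2,4,6,9,12,14,16,16,16,14,12 for degrees 0…11.
[x¹¹] = 1·12 + 1·16 + 1·6 = 34.

34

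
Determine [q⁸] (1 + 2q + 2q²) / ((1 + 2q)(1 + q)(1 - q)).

171

Partial fractions give a closed form: a_n = (2/3)·(-2)^n + (-1/2)·(-1)^n + (5/6)·1^n.
At n = 8: a_8 = 171.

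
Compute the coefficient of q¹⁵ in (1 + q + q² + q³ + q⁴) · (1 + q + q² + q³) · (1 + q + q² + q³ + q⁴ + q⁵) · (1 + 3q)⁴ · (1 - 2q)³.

-5849

(1 + q + q² + q³ + q⁴) has coefficients 1,1,1,1,1 for degrees 0…4.
(1 + q + q² + q³) has coefficients 1,1,1,1,0,0,0,0,0,0,0,0,0,0,0,0 for degrees 0…15.
Multiplying by (1 + q + q² + q³ + q⁴ + q⁵) gives running coefficients 1,2,3,4,4,4,3,2,1,0,0,0,0,0,0,0 for degrees 0…15.
Multiplying by (1 + 3q)⁴ gives running coefficients 1,14,81,256,511,754,942,1010,943,768,513,270,81,0,0,0 for degrees 0…15.
Finally multiplying by (1 - 2q)³, the product of all factors after the first has coefficients 1,8,9,-70,-165,112,502,318,155,-306,-859,-1136,-1527,-1350,-1188,-648 for degrees 0…15.
[q¹⁵] = 1·(-648) + 1·(-1188) + 1·(-1350) + 1·(-1527) + 1·(-1136) = -5849.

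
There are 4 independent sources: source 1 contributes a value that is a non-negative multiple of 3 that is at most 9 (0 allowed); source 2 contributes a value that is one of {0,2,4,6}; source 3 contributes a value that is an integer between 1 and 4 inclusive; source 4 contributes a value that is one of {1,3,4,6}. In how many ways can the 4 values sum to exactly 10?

The generating function for the choices is (1 + q³ + q⁶ + q⁹)·(1 + q² + q⁴ + q⁶)·(q + q² + q³ + q⁴)·(q + q³ + q⁴ + q⁶); the count is [q¹⁰].
(1 + q³ + q⁶ + q⁹) has coefficients 1,0,0,1,0,0,1,0,0,1 for degrees 0…9.
(1 + q² + q⁴ + q⁶) has coefficients 1,0,1,0,1,0,1,0,0,0,0 for degrees 0…10.
Multiplying by (q + q² + q³ + q⁴) gives running coefficients 0,1,1,2,2,2,2,2,2,1,1 for degrees 0…10.
Finally multiplying by (q + q³ + q⁴ + q⁶), the product of all factors after the first has coefficients 0,0,1,1,3,4,5,7,7,8,7 for degrees 0…10.
[q¹⁰] = 1·7 + 1·7 + 1·3 + 1·0 = 17.

17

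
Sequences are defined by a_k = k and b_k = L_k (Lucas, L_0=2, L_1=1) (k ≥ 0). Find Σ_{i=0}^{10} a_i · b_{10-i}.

507

The convolution is the x^10 coefficient of A(x)B(x).
Σ = 0·123 + 1·76 + 2·47 + 3·29 + 4·18 + 5·11 + 6·7 + 7·4 + 8·3 + 9·1 + 10·2 = 507.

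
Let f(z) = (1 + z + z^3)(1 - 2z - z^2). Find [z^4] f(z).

-2

(1 + z + z^3) has coefficients 1,1,0,1 for degrees 0…3.
(1 - 2z - z^2) has coefficients 1,-2,-1,0,0 for degrees 0…4.
[z^4] = 1·0 + 1·0 + 1·(-2) = -2.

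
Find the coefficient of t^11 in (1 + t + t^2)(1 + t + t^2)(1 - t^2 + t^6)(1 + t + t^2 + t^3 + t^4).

(1 + t + t^2) has coefficients 1,1,1 for degrees 0…2.
(1 + t + t^2) has coefficients 1,1,1,0,0,0,0,0,0,0,0,0 for degrees 0…11.
Multiplying by (1 - t^2 + t^6) gives running coefficients 1,1,0,-1,-1,0,1,1,1,0,0,0 for degrees 0…11.
Finally multiplying by (1 + t + t^2 + t^3 + t^4), the product of all factors after the first has coefficients 1,2,2,1,0,-1,-1,0,2,3,3,2 for degrees 0…11.
[t^11] = 1·2 + 1·3 + 1·3 = 8.

8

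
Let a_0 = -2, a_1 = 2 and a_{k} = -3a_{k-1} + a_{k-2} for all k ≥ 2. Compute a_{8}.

The ordinary generating function has denominator 1 + 3y - y^2.
Iterating the recurrence: a_0,…,a_{8} = -2, 2, -8, 26, -86, 284, -938, 3098, -10232.

-10232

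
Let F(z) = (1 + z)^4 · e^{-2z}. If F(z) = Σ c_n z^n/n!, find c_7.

320

The EGF product rule gives c_7 = Σ_{k_1+k_2=7} C(7; k_1,k_2) · ∏ g_i(k_i), where (1+z)^4 gives the falling factorial (4)_k; e^{-2z} gives (-2)^k.
g_1(k) for k = 0…7: 1, 4, 12, 24, 24, 0, 0, 0.
g_2(k) for k = 0…7: 1, -2, 4, -8, 16, -32, 64, -128.
c_7 = Σ_k C(7,k)·g_1(k)·g_2(7−k) = 1·1·(-128) + 7·4·64 + 21·12·(-32) + 35·24·16 + 35·24·(-8) = −128 + 1792 − 8064 + 13440 − 6720 = 320.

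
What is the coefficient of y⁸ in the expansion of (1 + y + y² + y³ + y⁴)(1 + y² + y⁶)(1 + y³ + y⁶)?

4

(1 + y + y² + y³ + y⁴) has coefficients 1,1,1,1,1 for degrees 0…4.
(1 + y² + y⁶) has coefficients 1,0,1,0,0,0,1,0,0 for degrees 0…8.
Finally multiplying by (1 + y³ + y⁶), the product of all factors after the first has coefficients 1,0,1,1,0,1,2,0,1 for degrees 0…8.
[y⁸] = 1·1 + 1·0 + 1·2 + 1·1 + 1·0 = 4.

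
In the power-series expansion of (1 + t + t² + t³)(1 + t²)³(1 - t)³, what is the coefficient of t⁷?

(1 + t + t² + t³) has coefficients 1,1,1,1 for degrees 0…3.
(1 + t²)³ has coefficients 1,0,3,0,3,0,1,0 for degrees 0…7.
Finally multiplying by (1 - t)³, the product of all factors after the first has coefficients 1,-3,6,-10,12,-12,10,-6 for degrees 0…7.
[t⁷] = 1·(-6) + 1·10 + 1·(-12) + 1·12 = 4.

4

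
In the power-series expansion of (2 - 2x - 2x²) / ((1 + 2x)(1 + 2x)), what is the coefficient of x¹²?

The denominator gives the recurrence a_n = −4a_(n−1) − 4a_(n−2) for n ≥ 3; the numerator fixes a_0 = 2, a_1 = -10, a_2 = 30.
Iterating: 2, -10, 30, -80, 200, -480, 1120, -2560, 5760, -12800, 28160, -61440, 133120, so a_12 = 133120.

133120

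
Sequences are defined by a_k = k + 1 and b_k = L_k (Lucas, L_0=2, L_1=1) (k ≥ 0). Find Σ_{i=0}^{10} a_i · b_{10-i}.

828

Write out a_i and b_{10-i} for i = 0,…,10 and sum the products.
Σ = 1·123 + 2·76 + 3·47 + 4·29 + 5·18 + 6·11 + 7·7 + 8·4 + 9·3 + 10·1 + 11·2 = 828.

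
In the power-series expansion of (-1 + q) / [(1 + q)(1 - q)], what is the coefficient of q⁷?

Partial fractions give a closed form: a_n = (-1)·(-1)^n.
At n = 7: a_7 = 1.

1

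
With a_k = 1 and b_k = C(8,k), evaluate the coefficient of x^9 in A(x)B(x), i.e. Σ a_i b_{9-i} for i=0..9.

The convolution is the x^9 coefficient of A(x)B(x).
Σ = 1·0 + 1·1 + 1·8 + 1·28 + 1·56 + 1·70 + 1·56 + 1·28 + 1·8 + 1·1 = 256.

256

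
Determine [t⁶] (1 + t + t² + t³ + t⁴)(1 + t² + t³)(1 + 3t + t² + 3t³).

(1 + t + t² + t³ + t⁴) has coefficients 1,1,1,1,1 for degrees 0…4.
(1 + t² + t³) has coefficients 1,0,1,1,0,0,0 for degrees 0…6.
Finally multiplying by (1 + 3t + t² + 3t³), the product of all factors after the first has coefficients 1,3,2,7,4,4,3 for degrees 0…6.
[t⁶] = 1·3 + 1·4 + 1·4 + 1·7 + 1·2 = 20.

20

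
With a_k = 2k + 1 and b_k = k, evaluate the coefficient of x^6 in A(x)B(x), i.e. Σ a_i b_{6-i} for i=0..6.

This is [x^6] in the product of the two ordinary generating functions.
Σ = 1·6 + 3·5 + 5·4 + 7·3 + 9·2 + 11·1 + 13·0 = 91.

91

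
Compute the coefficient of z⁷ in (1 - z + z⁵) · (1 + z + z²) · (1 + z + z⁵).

2

(1 - z + z⁵) has coefficients 1,-1,0,0,0,1 for degrees 0…5.
(1 + z + z²) has coefficients 1,1,1,0,0,0,0,0 for degrees 0…7.
Finally multiplying by (1 + z + z⁵), the product of all factors after the first has coefficients 1,2,2,1,0,1,1,1 for degrees 0…7.
[z⁷] = 1·1 − 1·1 + 1·2 = 2.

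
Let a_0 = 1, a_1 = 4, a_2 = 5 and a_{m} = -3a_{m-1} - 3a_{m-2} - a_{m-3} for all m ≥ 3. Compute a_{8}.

353

The ordinary generating function has denominator 1 + 3y + 3y^2 + y^3.
Iterating the recurrence: a_0,…,a_{8} = 1, 4, 5, -28, 65, -116, 181, -260, 353.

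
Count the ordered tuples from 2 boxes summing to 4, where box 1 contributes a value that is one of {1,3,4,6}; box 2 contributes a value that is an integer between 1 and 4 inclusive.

2

The generating function for the choices is (y + y^3 + y^4 + y^6)·(y + y^2 + y^3 + y^4); the count is [y^4].
(y + y^3 + y^4 + y^6) has coefficients 0,1,0,1,1 for degrees 0…4.
(y + y^2 + y^3 + y^4) has coefficients 0,1,1,1,1 for degrees 0…4.
[y^4] = 1·1 + 1·1 + 1·0 = 2.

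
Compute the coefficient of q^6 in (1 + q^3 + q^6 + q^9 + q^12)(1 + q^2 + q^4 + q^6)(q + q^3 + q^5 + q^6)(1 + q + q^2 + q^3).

(1 + q^3 + q^6 + q^9 + q^12) has coefficients 1,0,0,1,0,0,1 for degrees 0…6.
(1 + q^2 + q^4 + q^6) has coefficients 1,0,1,0,1,0,1 for degrees 0…6.
Multiplying by (q + q^3 + q^5 + q^6) gives running coefficients 0,1,0,2,0,3,1 for degrees 0…6.
Finally multiplying by (1 + q + q^2 + q^3), the product of all factors after the first has coefficients 0,1,1,3,3,5,6 for degrees 0…6.
[q^6] = 1·6 + 1·3 + 1·0 = 9.

9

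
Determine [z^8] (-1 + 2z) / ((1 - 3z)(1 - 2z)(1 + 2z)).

Partial fractions give a closed form: a_n = (-3/5)·3^n + (-2/5)·(-2)^n.
At n = 8: a_8 = -4039.

-4039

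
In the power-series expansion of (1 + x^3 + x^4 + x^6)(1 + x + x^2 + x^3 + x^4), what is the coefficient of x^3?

(1 + x^3 + x^4 + x^6) has coefficients 1,0,0,1 for degrees 0…3.
(1 + x + x^2 + x^3 + x^4) has coefficients 1,1,1,1 for degrees 0…3.
[x^3] = 1·1 + 1·1 = 2.

2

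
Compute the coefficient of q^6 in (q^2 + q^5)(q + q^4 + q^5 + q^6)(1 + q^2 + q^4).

2

(q^2 + q^5) has coefficients 0,0,1,0,0,1 for degrees 0…5.
(q + q^4 + q^5 + q^6) has coefficients 0,1,0,0,1,1,1 for degrees 0…6.
Finally multiplying by (1 + q^2 + q^4), the product of all factors after the first has coefficients 0,1,0,1,1,2,2 for degrees 0…6.
[q^6] = 1·1 + 1·1 = 2.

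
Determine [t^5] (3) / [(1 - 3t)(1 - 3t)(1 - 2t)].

9132

The denominator gives the recurrence a_n = 8a_(n−1) − 21a_(n−2) + 18a_(n−3) for n ≥ 3; the numerator fixes a_0 = 3, a_1 = 24, a_2 = 129.
Iterating: 3, 24, 129, 582, 2379, 9132, so a_5 = 9132.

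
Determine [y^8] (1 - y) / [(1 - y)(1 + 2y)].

256

Partial fractions give a closed form: a_n = (1)·(-2)^n.
At n = 8: a_8 = 256.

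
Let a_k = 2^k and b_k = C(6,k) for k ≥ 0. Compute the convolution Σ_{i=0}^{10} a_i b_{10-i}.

Write out a_i and b_{10-i} for i = 0,…,10 and sum the products.
Σ = 1·0 + 2·0 + 4·0 + 8·0 + 16·1 + 32·6 + 64·15 + 128·20 + 256·15 + 512·6 + 1024·1 = 11664.

11664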